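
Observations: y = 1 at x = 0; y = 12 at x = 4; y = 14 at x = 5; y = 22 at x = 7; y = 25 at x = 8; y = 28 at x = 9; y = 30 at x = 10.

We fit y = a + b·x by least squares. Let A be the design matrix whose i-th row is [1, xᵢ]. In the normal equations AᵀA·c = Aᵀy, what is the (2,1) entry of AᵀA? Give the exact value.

43

Row 2 ↔ basis x, column 1 ↔ basis 1, so (AᵀA)_{2,1} = Σᵢ x = (0)·(1) + (4)·(1) + (5)·(1) + (7)·(1) + (8)·(1) + (9)·(1) + (10)·(1) = 43.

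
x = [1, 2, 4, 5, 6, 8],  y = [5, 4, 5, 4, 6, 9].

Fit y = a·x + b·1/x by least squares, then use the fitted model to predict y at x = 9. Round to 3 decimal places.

Entries of MᵀM: Σx·x = 146, Σx·1/x = 6, Σ1/x·1/x = 20101/14400.
Moment sums: Σx·y = 161, Σ1/x·y = 447/40.
Determinant 146·(20101/14400) − 6² = 1208173/7200.
a = (161·(20101/14400) − 6·(447/40))/(1208173/7200) = 133573/142138; b = (146·(447/40) − 6·161)/(1208173/7200) = 281880/71069.
At x = 9: ŷ = (133573/142138)·(9) + (281880/71069)·(1/9) = 1264797/142138.

ŷ = 8.898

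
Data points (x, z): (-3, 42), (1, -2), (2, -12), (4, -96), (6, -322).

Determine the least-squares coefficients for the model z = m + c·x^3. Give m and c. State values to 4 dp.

From the data, Σ1 = 5, Σx^3 = 262, Σx^3·x^3 = 51546.
For Mᵀz: Σz = -390, Σx^3·z = -76928.
MᵀM·[m, c]ᵀ = Mᵀz becomes [[5, 262]; [262, 51546]]·[m, c]ᵀ = [-390, -76928]ᵀ.
Eliminating c: 51546·(row 1) − 262·(row 2) gives 189086·m = 51546·(-390) − 262·(-76928) = 52196, so m = 26098/94543.
Then c = ((-76928) − 262·(26098/94543))/51546 = -141230/94543.

m = 0.2760, c = -1.4938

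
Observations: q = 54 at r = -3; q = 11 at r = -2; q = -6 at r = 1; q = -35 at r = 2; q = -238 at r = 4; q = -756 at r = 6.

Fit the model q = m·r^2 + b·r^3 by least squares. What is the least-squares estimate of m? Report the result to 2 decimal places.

The normal equations are: 1666·m + 8558·b = -30640;  8558·m + 51610·b = -180360.
(Σr^2·r^2 = 1666, Σr^2·r^3 = 8558, Σr^3·r^3 = 51610, Σr^2·q = -30640, Σr^3·q = -180360.)
det = 1666·51610 − 8558² = 12742896.
m = ((-30640)·51610 − 8558·(-180360))/12742896 = -2363095/796431; b = (1666·(-180360) − 8558·(-30640))/12742896 = -2391415/796431.

m = -2.97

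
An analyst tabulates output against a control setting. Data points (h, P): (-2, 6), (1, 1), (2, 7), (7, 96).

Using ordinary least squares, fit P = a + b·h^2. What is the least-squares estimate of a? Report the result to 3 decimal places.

a = -1.282

Compute the Gram sums: Σ1 = 4, Σh^2 = 58, Σh^2·h^2 = 2434.
For MᵀP: ΣP = 110, Σh^2·P = 4757.
Normal equations: [[4, 58]; [58, 2434]]·[a, b]ᵀ = [110, 4757]ᵀ.
Δ = 4·2434 − 58² = 6372.
a = (110·2434 − 58·4757)/6372 = -1361/1062; b = (4·4757 − 58·110)/6372 = 1054/531.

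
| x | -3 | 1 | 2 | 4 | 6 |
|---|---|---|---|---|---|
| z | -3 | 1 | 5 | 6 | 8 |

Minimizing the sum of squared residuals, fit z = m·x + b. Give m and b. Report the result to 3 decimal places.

Entries of AᵀA: Σx·x = 66, Σx = 10, Σ1 = 5.
For Aᵀz: Σx·z = 92, Σz = 17.
So AᵀA·[m, b]ᵀ = Aᵀz: [[66, 10]; [10, 5]]·[m, b]ᵀ = [92, 17]ᵀ.
Determinant 66·5 − 10² = 230.
m = (92·5 − 10·17)/230 = 29/23; b = (66·17 − 10·92)/230 = 101/115.

m = 1.261, b = 0.878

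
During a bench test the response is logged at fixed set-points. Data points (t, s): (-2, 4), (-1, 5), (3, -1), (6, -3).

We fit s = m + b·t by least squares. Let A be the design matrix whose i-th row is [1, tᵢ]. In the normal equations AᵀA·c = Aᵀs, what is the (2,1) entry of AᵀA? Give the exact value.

6

Row 2 ↔ basis t, column 1 ↔ basis 1, so (AᵀA)_{2,1} = Σᵢ t = (-2)·(1) + (-1)·(1) + (3)·(1) + (6)·(1) = 6.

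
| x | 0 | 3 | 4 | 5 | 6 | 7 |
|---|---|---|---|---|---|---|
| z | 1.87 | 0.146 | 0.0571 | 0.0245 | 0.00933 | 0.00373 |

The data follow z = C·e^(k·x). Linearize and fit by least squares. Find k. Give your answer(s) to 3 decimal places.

Linearized form: ln z = k·x + ln C. From the 6 transformed points,
XᵀX = [[135.0000, 25.0000]; [25.0000, 6]], rhs = [-102.9562, -18.1361]ᵀ  (here Σx = 25.0000, Σ(x)² = 135.0000, Σln z = -18.1361, Σx·ln z = -102.9562).
Δ = 135.0000·6 − (25.0000)² = 185.0000; k = (-102.9562·6 − 25.0000·-18.1361)/185.0000 = -0.88829, ln C = (135.0000·-18.1361 − 25.0000·-102.9562)/185.0000 = 0.67854.

k = -0.888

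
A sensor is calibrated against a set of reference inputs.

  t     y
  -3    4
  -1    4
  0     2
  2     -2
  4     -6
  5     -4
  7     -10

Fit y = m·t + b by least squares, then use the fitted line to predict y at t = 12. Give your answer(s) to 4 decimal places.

ŷ = -16.1880

Compute the Gram sums: Σt·t = 104, Σt = 14, Σ1 = 7.
Right-hand side: Σt·y = -134, Σy = -12.
So XᵀX·[m, b]ᵀ = Xᵀy: [[104, 14]; [14, 7]]·[m, b]ᵀ = [-134, -12]ᵀ.
Eliminating b: 7·(row 1) − 14·(row 2) gives 532·m = 7·(-134) − 14·(-12) = -770, so m = -55/38.
Then b = ((-12) − 14·(-55/38))/7 = 157/133.
At t = 12: ŷ = (-55/38)·(12) + (157/133)·(1) = -2153/133.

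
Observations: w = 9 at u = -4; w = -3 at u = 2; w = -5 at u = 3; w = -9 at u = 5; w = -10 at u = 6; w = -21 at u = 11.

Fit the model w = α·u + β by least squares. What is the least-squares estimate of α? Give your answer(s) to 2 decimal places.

With design matrix X, XᵀX = [[211, 23]; [23, 6]] and Xᵀw = [-393, -39]ᵀ.
Eliminating β: 6·(row 1) − 23·(row 2) gives 737·α = 6·(-393) − 23·(-39) = -1461, so α = -1461/737.
Then β = ((-39) − 23·(-1461/737))/6 = 810/737.

α = -1.98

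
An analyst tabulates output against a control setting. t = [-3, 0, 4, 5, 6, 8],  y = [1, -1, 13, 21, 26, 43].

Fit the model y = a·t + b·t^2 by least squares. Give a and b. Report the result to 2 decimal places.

From the data, Σt·t = 150, Σt·t^2 = 890, Σt^2·t^2 = 6354.
For Mᵀy: Σt·y = 654, Σt^2·y = 4430.
Normal equations: [[150, 890]; [890, 6354]]·[a, b]ᵀ = [654, 4430]ᵀ.
Determinant 150·6354 − 890² = 161000.
a = (654·6354 − 890·4430)/161000 = 26602/20125; b = (150·4430 − 890·654)/161000 = 2061/4025.

a = 1.32, b = 0.51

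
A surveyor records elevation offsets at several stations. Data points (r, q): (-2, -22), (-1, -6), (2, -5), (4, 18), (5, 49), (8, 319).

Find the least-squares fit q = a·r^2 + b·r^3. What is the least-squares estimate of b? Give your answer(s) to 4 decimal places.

b = 1.0024

With design matrix M, MᵀM = [[5010, 36916]; [36916, 281994]] and Mᵀq = [21815, 170747]ᵀ.
det = 5010·281994 − 36916² = 49998884.
a = (21815·281994 − 36916·170747)/49998884 = -75798571/24999442; b = (5010·170747 − 36916·21815)/49998884 = 25059965/24999442.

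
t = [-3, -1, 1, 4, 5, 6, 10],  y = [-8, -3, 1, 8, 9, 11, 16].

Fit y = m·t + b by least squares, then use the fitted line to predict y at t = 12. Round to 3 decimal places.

With design matrix A, AᵀA = [[188, 22]; [22, 7]] and Aᵀy = [331, 34]ᵀ.
Determinant 188·7 − 22² = 832.
m = (331·7 − 22·34)/832 = 1569/832; b = (188·34 − 22·331)/832 = -445/416.
At t = 12: ŷ = (1569/832)·(12) + (-445/416)·(1) = 8969/416.

ŷ = 21.560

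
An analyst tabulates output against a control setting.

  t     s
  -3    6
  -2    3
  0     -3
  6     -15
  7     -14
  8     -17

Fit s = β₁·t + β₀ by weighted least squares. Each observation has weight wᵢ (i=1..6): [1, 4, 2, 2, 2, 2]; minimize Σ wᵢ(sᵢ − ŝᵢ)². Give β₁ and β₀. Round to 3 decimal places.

β₁ = -2.004, β₀ = -1.374

Compute the Gram sums: Σwᵢ·t·t = 323, Σwᵢ·t = 31, Σwᵢ·1 = 13.
Right-hand side: Σwᵢ·t·s = -690, Σwᵢ·s = -80.
So XᵀWX·[β₁, β₀]ᵀ = XᵀWs: [[323, 31]; [31, 13]]·[β₁, β₀]ᵀ = [-690, -80]ᵀ.
Determinant 323·13 − 31² = 3238.
β₁ = ((-690)·13 − 31·(-80))/3238 = -3245/1619; β₀ = (323·(-80) − 31·(-690))/3238 = -2225/1619.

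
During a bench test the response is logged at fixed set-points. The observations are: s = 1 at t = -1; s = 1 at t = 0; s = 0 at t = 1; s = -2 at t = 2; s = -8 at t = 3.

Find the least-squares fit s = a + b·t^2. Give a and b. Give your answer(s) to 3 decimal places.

a = 1.456, b = -1.019

The normal equations are: 5·a + 15·b = -8;  15·a + 99·b = -79.
(Σ1 = 5, Σt^2 = 15, Σt^2·t^2 = 99, Σs = -8, Σt^2·s = -79.)
Eliminating b: 99·(row 1) − 15·(row 2) gives 270·a = 99·(-8) − 15·(-79) = 393, so a = 131/90.
Then b = ((-79) − 15·(131/90))/99 = -55/54.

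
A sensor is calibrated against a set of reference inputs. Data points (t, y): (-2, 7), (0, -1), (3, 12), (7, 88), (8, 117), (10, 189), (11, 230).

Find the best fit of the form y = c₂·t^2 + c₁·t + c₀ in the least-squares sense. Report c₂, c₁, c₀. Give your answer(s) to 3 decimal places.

c₂ = 2.032, c₁ = -1.219, c₀ = -2.556

Forming XᵀX = [[31235, 3205, 347]; [3205, 347, 37]; [347, 37, 7]] and Xᵀy = [58666, 5994, 642]ᵀ gives XᵀX·[c₂, c₁, c₀]ᵀ = Xᵀy.
Row-reducing yields c₂ = 31219/15366, c₁ = -18731/15366, c₀ = -6547/2561.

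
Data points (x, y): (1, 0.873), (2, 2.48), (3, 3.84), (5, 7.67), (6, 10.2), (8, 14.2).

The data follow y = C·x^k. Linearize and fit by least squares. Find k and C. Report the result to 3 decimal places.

k = 1.334, C = 0.910

With ln yᵢ as the transformed response and ln xᵢ as the regressor:
Σln x = 7.2724, Σ(ln x)² = 11.8122, Σln y = 9.1309, Σln x·ln y = 15.0651.
Equations: 11.8122·k + 7.2724·ln C = 15.0651;  7.2724·k + 6·ln C = 9.1309.
Slope k = (n·Σln x·ln y − Σln x·Σln y)/(n·Σ(ln x)² − (Σln x)²) = (6·15.0651 − 7.2724·9.1309)/17.9853 = 1.33371; ln C = (Σln y − k·Σln x)/n = -0.09474, so C = exp(-0.09474) = 0.90961.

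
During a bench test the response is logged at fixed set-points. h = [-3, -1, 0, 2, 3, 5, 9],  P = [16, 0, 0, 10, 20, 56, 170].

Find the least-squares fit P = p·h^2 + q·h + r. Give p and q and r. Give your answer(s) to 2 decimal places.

Normal-equation sums: Σh^2·h^2 = 7365, Σh^2·h = 861, Σh^2 = 129, Σh·h = 129, Σh = 15, Σ1 = 7.
For AᵀP: Σh^2·P = 15534, Σh·P = 1842, ΣP = 272.
Row-reducing yields p = 55031/27489, q = 2293/2499, r = -16/9163.

p = 2.00, q = 0.92, r = 0.00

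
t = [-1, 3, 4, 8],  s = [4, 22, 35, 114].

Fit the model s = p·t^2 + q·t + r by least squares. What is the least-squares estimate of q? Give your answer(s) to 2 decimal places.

AᵀA·[p, q, r]ᵀ = Aᵀs reads: 4434·p + 602·q + 90·r = 8058;  602·p + 90·q + 14·r = 1114;  90·p + 14·q + 4·r = 175.
Row-reducing yields p = 61/40, q = 2553/1640, r = 3271/820.

q = 1.56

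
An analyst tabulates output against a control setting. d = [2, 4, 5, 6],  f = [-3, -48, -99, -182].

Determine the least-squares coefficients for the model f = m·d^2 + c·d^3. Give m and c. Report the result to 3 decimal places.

m = 1.263, c = -1.052

The normal system MᵀM·[m, c]ᵀ = Mᵀf is [[2193, 11957]; [11957, 66441]]·[m, c]ᵀ = [-9807, -54783]ᵀ.
Δ = 2193·66441 − 11957² = 2735264.
m = ((-9807)·66441 − 11957·(-54783))/2735264 = 863361/683816; c = (2193·(-54783) − 11957·(-9807))/2735264 = -719205/683816.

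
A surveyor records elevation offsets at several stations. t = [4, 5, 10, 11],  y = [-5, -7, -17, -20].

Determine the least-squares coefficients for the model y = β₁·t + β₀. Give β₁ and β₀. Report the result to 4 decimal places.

Compute the Gram sums: Σt·t = 262, Σt = 30, Σ1 = 4.
For Mᵀy: Σt·y = -445, Σy = -49.
det = 262·4 − 30² = 148.
β₁ = ((-445)·4 − 30·(-49))/148 = -155/74; β₀ = (262·(-49) − 30·(-445))/148 = 128/37.

β₁ = -2.0946, β₀ = 3.4595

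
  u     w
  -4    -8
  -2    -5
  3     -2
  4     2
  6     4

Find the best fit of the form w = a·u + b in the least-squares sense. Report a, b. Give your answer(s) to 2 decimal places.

The normal system XᵀX·[a, b]ᵀ = Xᵀw is [[81, 7]; [7, 5]]·[a, b]ᵀ = [68, -9]ᵀ.
Δ = 81·5 − 7² = 356.
a = (68·5 − 7·(-9))/356 = 403/356; b = (81·(-9) − 7·68)/356 = -1205/356.

a = 1.13, b = -3.38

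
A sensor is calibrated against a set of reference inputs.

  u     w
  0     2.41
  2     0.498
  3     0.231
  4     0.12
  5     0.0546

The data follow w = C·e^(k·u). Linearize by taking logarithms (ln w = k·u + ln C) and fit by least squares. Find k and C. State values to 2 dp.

k = -0.75, C = 2.33

With ln wᵢ as the transformed response and uᵢ as the regressor:
Sums: Σu = 14.0000, Σ(u)² = 54.0000, Σln w = -6.3109, Σu·ln w = -28.8100.
Normal system: [[54.0000, 14.0000]; [14.0000, 5]]·[k, ln C]ᵀ = [-28.8100, -6.3109]ᵀ.
Slope k = (n·Σu·ln w − Σu·Σln w)/(n·Σ(u)² − (Σu)²) = (5·-28.8100 − 14.0000·-6.3109)/74.0000 = -0.75268; ln C = (Σln w − k·Σu)/n = 0.84532, so C = exp(0.84532) = 2.32873.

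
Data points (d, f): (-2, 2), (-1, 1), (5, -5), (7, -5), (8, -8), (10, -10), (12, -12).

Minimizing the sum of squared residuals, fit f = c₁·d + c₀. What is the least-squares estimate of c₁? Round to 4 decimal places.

c₁ = -0.9832

The normal system XᵀX·[c₁, c₀]ᵀ = Xᵀf is [[387, 39]; [39, 7]]·[c₁, c₀]ᵀ = [-373, -37]ᵀ.
det = 387·7 − 39² = 1188.
c₁ = ((-373)·7 − 39·(-37))/1188 = -292/297; c₀ = (387·(-37) − 39·(-373))/1188 = 19/99.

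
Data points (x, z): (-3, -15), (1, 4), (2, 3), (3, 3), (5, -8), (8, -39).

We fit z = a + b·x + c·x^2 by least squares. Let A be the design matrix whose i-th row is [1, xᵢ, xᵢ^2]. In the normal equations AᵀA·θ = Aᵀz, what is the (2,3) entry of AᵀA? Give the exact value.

Row 2 ↔ basis x, column 3 ↔ basis x^2, so (AᵀA)_{2,3} = Σᵢ (x)·(x^2) = (-3)·(9) + (1)·(1) + (2)·(4) + (3)·(9) + (5)·(25) + (8)·(64) = 646.

646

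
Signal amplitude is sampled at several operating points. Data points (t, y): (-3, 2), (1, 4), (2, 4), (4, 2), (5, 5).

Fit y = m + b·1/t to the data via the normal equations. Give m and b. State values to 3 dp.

XᵀX·[m, b]ᵀ = Xᵀy reads: 5·m + (97/60)·b = 17;  (97/60)·m + (5269/3600)·b = 41/6.
(Σ1 = 5, Σ1/t = 97/60, Σ1/t·1/t = 5269/3600, Σy = 17, Σ1/t·y = 41/6.)
Δ = 5·(5269/3600) − (97/60)² = 2117/450.
m = (17·(5269/3600) − (97/60)·(41/6))/(2117/450) = 49803/16936; b = (5·(41/6) − (97/60)·17)/(2117/450) = 6015/4234.

m = 2.941, b = 1.421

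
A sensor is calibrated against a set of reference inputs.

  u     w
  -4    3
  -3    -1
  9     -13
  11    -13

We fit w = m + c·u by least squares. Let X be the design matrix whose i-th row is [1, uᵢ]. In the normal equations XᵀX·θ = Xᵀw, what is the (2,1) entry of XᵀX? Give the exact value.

13

Row 2 ↔ basis u, column 1 ↔ basis 1, so (XᵀX)_{2,1} = Σᵢ u = (-4)·(1) + (-3)·(1) + (9)·(1) + (11)·(1) = 13.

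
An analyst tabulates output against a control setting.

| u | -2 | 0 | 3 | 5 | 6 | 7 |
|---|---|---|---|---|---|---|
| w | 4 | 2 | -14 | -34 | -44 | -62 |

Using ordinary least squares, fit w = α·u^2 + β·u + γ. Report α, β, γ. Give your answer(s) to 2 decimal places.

The normal equations are: 4419·α + 703·β + 123·γ = -5582;  703·α + 123·β + 19·γ = -918;  123·α + 19·β + 6·γ = -148.
Row-reducing yields α = -14425/15708, β = -1223/476, γ = 9013/3927.

α = -0.92, β = -2.57, γ = 2.30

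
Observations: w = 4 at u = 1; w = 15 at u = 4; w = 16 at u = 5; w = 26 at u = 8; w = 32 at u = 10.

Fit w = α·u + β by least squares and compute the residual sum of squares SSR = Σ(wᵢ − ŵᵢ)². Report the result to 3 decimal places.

SSR = 2.537

From the data, Σu·u = 206, Σu = 28, Σ1 = 5.
Right-hand side: Σu·w = 672, Σw = 93.
Normal equations: [[206, 28]; [28, 5]]·[α, β]ᵀ = [672, 93]ᵀ.
Determinant 206·5 − 28² = 246.
α = (672·5 − 28·93)/246 = 126/41; β = (206·93 − 28·672)/246 = 57/41.
Residuals: -19/41, 54/41, -31/41, 1/41, -5/41; SSR = 104/41.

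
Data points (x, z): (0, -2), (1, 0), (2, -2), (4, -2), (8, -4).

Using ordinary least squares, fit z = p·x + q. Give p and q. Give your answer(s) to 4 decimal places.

Normal-equation sums: Σx·x = 85, Σx = 15, Σ1 = 5.
And Σx·z = -44, Σz = -10.
Normal equations: [[85, 15]; [15, 5]]·[p, q]ᵀ = [-44, -10]ᵀ.
Determinant 85·5 − 15² = 200.
p = ((-44)·5 − 15·(-10))/200 = -7/20; q = (85·(-10) − 15·(-44))/200 = -19/20.

p = -0.3500, q = -0.9500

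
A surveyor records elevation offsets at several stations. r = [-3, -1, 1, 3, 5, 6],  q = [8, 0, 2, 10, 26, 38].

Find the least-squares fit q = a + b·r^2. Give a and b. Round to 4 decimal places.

a = -0.2693, b = 1.0570

Normal-equation sums: Σ1 = 6, Σr^2 = 81, Σr^2·r^2 = 2085.
Moment sums: Σq = 84, Σr^2·q = 2182.
Δ = 6·2085 − 81² = 5949.
a = (84·2085 − 81·2182)/5949 = -178/661; b = (6·2182 − 81·84)/5949 = 2096/1983.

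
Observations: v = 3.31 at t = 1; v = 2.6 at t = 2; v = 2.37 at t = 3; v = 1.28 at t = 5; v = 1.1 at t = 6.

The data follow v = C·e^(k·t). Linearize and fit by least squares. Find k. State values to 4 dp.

Let Y = ln v. Fitting Y = k·t + ln C by least squares:
Sums: Σt = 17.0000, Σ(t)² = 75.0000, Σln v = 3.3575, Σt·ln v = 7.5028.
Normal system: [[75.0000, 17.0000]; [17.0000, 5]]·[k, ln C]ᵀ = [7.5028, 3.3575]ᵀ.
Δ = 75.0000·5 − (17.0000)² = 86.0000; k = (7.5028·5 − 17.0000·3.3575)/86.0000 = -0.22749, ln C = (75.0000·3.3575 − 17.0000·7.5028)/86.0000 = 1.44496.

k = -0.2275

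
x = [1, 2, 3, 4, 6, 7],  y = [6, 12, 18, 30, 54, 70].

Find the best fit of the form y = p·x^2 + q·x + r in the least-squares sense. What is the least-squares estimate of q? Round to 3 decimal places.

Compute the Gram sums: Σx^2·x^2 = 4051, Σx^2·x = 659, Σx^2 = 115, Σx·x = 115, Σx = 23, Σ1 = 6.
Moment sums: Σx^2·y = 6070, Σx·y = 1018, Σy = 190.
Solving the 3×3 system (Gaussian elimination) gives p = 421/420, q = 1111/420, r = 81/35.

q = 2.645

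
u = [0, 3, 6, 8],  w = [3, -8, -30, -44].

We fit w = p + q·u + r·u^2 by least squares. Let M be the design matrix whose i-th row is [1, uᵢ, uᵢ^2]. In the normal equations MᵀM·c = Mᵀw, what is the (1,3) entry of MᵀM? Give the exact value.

Row 1 ↔ basis 1, column 3 ↔ basis u^2, so (MᵀM)_{1,3} = Σᵢ u^2 = (1)·(0) + (1)·(9) + (1)·(36) + (1)·(64) = 109.

109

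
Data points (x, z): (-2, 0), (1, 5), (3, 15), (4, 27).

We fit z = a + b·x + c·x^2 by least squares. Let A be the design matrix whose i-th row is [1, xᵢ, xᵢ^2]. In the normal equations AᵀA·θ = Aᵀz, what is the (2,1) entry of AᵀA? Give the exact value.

6

Row 2 ↔ basis x, column 1 ↔ basis 1, so (AᵀA)_{2,1} = Σᵢ x = (-2)·(1) + (1)·(1) + (3)·(1) + (4)·(1) = 6.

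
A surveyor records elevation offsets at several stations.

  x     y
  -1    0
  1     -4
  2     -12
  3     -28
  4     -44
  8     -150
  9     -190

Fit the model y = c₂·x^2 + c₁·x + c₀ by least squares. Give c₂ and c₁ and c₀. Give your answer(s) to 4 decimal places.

Compute the Gram sums: Σx^2·x^2 = 11012, Σx^2·x = 1340, Σx^2 = 176, Σx·x = 176, Σx = 26, Σ1 = 7.
For Mᵀy: Σx^2·y = -25998, Σx·y = -3198, Σy = -428.
Normal equations: [[11012, 1340, 176]; [1340, 176, 26]; [176, 26, 7]]·[c₂, c₁, c₀]ᵀ = [-25998, -3198, -428]ᵀ.
Solving the 3×3 system (Gaussian elimination) gives c₂ = -15531/7612, c₁ = -19937/7612, c₀ = -437/3806.

c₂ = -2.0403, c₁ = -2.6192, c₀ = -0.1148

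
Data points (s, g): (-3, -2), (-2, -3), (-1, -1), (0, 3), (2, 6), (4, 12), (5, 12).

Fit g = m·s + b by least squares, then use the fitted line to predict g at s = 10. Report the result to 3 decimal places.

Sums needed: Σs·s = 59, Σs = 5, Σ1 = 7.
For Xᵀg: Σs·g = 133, Σg = 27.
Determinant 59·7 − 5² = 388.
m = (133·7 − 5·27)/388 = 199/97; b = (59·27 − 5·133)/388 = 232/97.
At s = 10: ĝ = (199/97)·(10) + (232/97)·(1) = 2222/97.

ĝ = 22.907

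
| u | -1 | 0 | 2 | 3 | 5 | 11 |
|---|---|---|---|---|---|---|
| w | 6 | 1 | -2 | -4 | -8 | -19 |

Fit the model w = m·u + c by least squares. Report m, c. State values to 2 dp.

m = -1.98, c = 2.25

With design matrix A, AᵀA = [[160, 20]; [20, 6]] and Aᵀw = [-271, -26]ᵀ.
Determinant 160·6 − 20² = 560.
m = ((-271)·6 − 20·(-26))/560 = -79/40; c = (160·(-26) − 20·(-271))/560 = 9/4.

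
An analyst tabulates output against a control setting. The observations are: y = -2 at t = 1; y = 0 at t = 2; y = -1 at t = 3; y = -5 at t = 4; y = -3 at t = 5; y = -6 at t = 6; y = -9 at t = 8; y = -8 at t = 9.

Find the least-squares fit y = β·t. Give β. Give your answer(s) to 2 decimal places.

β = -0.93

Sums needed: Σt·t = 236.
Right-hand side: Σt·y = -220.
So AᵀA·[β]ᵀ = Aᵀy: [[236]]·[β]ᵀ = [-220]ᵀ.
β = (-220)/236 = -0.932203.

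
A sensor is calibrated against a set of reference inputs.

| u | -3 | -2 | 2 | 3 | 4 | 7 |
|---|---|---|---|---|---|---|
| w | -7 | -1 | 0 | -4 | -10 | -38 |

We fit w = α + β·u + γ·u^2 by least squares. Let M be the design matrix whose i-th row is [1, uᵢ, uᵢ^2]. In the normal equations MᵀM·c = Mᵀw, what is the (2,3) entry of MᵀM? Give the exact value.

407

Row 2 ↔ basis u, column 3 ↔ basis u^2, so (MᵀM)_{2,3} = Σᵢ (u)·(u^2) = (-3)·(9) + (-2)·(4) + (2)·(4) + (3)·(9) + (4)·(16) + (7)·(49) = 407.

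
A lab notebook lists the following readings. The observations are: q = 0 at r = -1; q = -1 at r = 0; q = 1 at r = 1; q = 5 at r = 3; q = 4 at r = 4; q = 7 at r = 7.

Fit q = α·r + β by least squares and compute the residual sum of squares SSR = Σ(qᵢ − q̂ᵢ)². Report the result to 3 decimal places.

Normal-equation sums: Σr·r = 76, Σr = 14, Σ1 = 6.
Moment sums: Σr·q = 81, Σq = 16.
Δ = 76·6 − 14² = 260.
α = (81·6 − 14·16)/260 = 131/130; β = (76·16 − 14·81)/260 = 41/130.
Residuals: 9/13, -171/130, -21/65, 108/65, -9/26, -24/65; SSR = 693/130.

SSR = 5.331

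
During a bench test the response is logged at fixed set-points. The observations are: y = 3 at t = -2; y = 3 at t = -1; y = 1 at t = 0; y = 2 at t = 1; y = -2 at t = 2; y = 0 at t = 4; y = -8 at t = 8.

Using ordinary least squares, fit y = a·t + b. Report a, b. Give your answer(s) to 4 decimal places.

With design matrix A, AᵀA = [[90, 12]; [12, 7]] and Aᵀy = [-75, -1]ᵀ.
det = 90·7 − 12² = 486.
a = ((-75)·7 − 12·(-1))/486 = -19/18; b = (90·(-1) − 12·(-75))/486 = 5/3.

a = -1.0556, b = 1.6667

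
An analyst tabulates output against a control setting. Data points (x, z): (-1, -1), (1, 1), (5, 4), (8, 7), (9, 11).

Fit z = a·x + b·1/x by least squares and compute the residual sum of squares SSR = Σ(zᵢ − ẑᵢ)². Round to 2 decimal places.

Entries of MᵀM: Σx·x = 172, Σx·1/x = 5, Σ1/x·1/x = 268009/129600.
For Mᵀz: Σx·z = 177, Σ1/x·z = 1763/360.
MᵀM·[a, b]ᵀ = Mᵀz becomes [[172, 5]; [5, 268009/129600]]·[a, b]ᵀ = [177, 1763/360]ᵀ.
Eliminating b: (268009/129600)·(row 1) − 5·(row 2) gives (10714387/32400)·a = (268009/129600)·177 − 5·(1763/360) = 14754731/43200, so a = 44264193/42857548.
Then b = ((1763/360) − 5·(44264193/42857548))/(268009/129600) = -1382760/10714387.
Residuals: -4124395/42857548, 4124395/42857548, -48784565/42857548, -13354832/10714387, 73669851/42857548; SSR = 249543595/42857548.

SSR = 5.82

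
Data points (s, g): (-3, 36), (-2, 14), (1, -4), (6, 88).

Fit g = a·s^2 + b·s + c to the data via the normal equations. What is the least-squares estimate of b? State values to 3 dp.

Entries of AᵀA: Σs^2·s^2 = 1394, Σs^2·s = 182, Σs^2 = 50, Σs·s = 50, Σs = 2, Σ1 = 4.
Moment sums: Σs^2·g = 3544, Σs·g = 388, Σg = 134.
Normal equations: [[1394, 182, 50]; [182, 50, 2]; [50, 2, 4]]·[a, b, c]ᵀ = [3544, 388, 134]ᵀ.
Row-reducing yields a = 572/181, b = -647/181, c = -763/181.

b = -3.575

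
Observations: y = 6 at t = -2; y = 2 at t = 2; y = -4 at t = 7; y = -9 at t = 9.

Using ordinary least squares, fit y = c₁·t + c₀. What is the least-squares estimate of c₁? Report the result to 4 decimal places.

c₁ = -1.3108

From the data, Σt·t = 138, Σt = 16, Σ1 = 4.
Moment sums: Σt·y = -117, Σy = -5.
Eliminating c₀: 4·(row 1) − 16·(row 2) gives 296·c₁ = 4·(-117) − 16·(-5) = -388, so c₁ = -97/74.
Then c₀ = ((-5) − 16·(-97/74))/4 = 591/148.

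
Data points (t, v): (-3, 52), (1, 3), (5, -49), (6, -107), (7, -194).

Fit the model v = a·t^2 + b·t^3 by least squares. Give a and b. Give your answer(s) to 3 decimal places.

a = 2.901, b = -0.979

From the data, Σt^2·t^2 = 4404, Σt^2·t^3 = 27466, Σt^3·t^3 = 180660.
Moment sums: Σt^2·v = -14112, Σt^3·v = -97180.
So MᵀM·[a, b]ᵀ = Mᵀv: [[4404, 27466]; [27466, 180660]]·[a, b]ᵀ = [-14112, -97180]ᵀ.
Δ = 4404·180660 − 27466² = 41245484.
a = ((-14112)·180660 − 27466·(-97180))/41245484 = 29917990/10311371; b = (4404·(-97180) − 27466·(-14112))/41245484 = -10095132/10311371.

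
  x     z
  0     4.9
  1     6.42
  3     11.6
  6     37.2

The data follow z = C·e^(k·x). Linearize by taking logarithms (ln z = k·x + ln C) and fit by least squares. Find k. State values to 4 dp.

Linearized form: ln z = k·x + ln C. From the 4 transformed points,
Σx = 10.0000, Σ(x)² = 46.0000, Σln z = 9.5160, Σx·ln z = 30.9103.
Equations: 46.0000·k + 10.0000·ln C = 30.9103;  10.0000·k + 4·ln C = 9.5160.
Δ = 46.0000·4 − (10.0000)² = 84.0000; k = (30.9103·4 − 10.0000·9.5160)/84.0000 = 0.33907, ln C = (46.0000·9.5160 − 10.0000·30.9103)/84.0000 = 1.53133.

k = 0.3391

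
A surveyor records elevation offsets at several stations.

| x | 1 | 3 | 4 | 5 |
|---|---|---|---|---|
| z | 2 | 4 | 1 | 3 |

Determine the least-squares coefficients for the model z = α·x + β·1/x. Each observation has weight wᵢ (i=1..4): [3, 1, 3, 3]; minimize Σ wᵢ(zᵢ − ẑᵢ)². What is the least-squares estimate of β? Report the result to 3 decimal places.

MᵀWM·[α, β]ᵀ = MᵀWz reads: 135·α + 10·β = 75;  10·α + (12307/3600)·β = 593/60.
(Σwᵢ·x·x = 135, Σwᵢ·x·1/x = 10, Σwᵢ·1/x·1/x = 12307/3600, Σwᵢ·x·z = 75, Σwᵢ·1/x·z = 593/60.)
Determinant 135·(12307/3600) − 10² = 28921/80.
α = (75·(12307/3600) − 10·(593/60))/(28921/80) = 12605/28921; β = (135·(593/60) − 10·75)/(28921/80) = 46740/28921.

β = 1.616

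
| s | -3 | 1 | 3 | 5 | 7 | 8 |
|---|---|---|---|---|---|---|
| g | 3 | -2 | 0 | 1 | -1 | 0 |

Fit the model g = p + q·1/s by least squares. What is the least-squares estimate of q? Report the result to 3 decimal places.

Compute the Gram sums: Σ1 = 6, Σ1/s = 411/280, Σ1/s·1/s = 916049/705600.
For Aᵀg: Σg = 1, Σ1/s·g = -103/35.
AᵀA·[p, q]ᵀ = Aᵀg becomes [[6, 411/280]; [411/280, 916049/705600]]·[p, q]ᵀ = [1, -103/35]ᵀ.
det = 6·(916049/705600) − (411/280)² = 265067/47040.
p = (1·(916049/705600) − (411/280)·(-103/35))/(265067/47040) = 792805/795201; q = (6·(-103/35) − (411/280)·1)/(265067/47040) = -899640/265067.

q = -3.394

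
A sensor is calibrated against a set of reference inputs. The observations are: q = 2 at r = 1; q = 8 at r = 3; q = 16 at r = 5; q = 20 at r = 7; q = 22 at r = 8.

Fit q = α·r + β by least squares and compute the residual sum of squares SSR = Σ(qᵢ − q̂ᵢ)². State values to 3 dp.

SSR = 4.561

MᵀM·[α, β]ᵀ = Mᵀq reads: 148·α + 24·β = 422;  24·α + 5·β = 68.
(Σr·r = 148, Σr = 24, Σ1 = 5, Σr·q = 422, Σq = 68.)
Eliminating β: 5·(row 1) − 24·(row 2) gives 164·α = 5·422 − 24·68 = 478, so α = 239/82.
Then β = (68 − 24·(239/82))/5 = -16/41.
Residuals: -43/82, -29/82, 149/82, -1/82, -38/41; SSR = 187/41.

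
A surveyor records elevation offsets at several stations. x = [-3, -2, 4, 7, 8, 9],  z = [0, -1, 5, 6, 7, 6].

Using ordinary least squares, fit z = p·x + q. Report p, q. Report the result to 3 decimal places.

p = 0.637, q = 1.393

From the data, Σx·x = 223, Σx = 23, Σ1 = 6.
Right-hand side: Σx·z = 174, Σz = 23.
AᵀA·[p, q]ᵀ = Aᵀz becomes [[223, 23]; [23, 6]]·[p, q]ᵀ = [174, 23]ᵀ.
Δ = 223·6 − 23² = 809.
p = (174·6 − 23·23)/809 = 515/809; q = (223·23 − 23·174)/809 = 1127/809.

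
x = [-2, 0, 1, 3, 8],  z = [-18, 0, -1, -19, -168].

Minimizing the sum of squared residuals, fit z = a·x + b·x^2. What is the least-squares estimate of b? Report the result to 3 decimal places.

b = -2.969

Forming MᵀM = [[78, 532]; [532, 4194]] and Mᵀz = [-1366, -10996]ᵀ gives MᵀM·[a, b]ᵀ = Mᵀz.
det = 78·4194 − 532² = 44108.
a = ((-1366)·4194 − 532·(-10996))/44108 = 30217/11027; b = (78·(-10996) − 532·(-1366))/44108 = -32744/11027.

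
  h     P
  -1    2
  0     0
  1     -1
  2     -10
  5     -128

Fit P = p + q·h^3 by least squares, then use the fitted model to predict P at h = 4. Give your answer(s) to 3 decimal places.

P̂ = -65.679

The normal equations are: 5·p + 133·q = -137;  133·p + 15691·q = -16083.
Determinant 5·15691 − 133² = 60766.
p = ((-137)·15691 − 133·(-16083))/60766 = -5314/30383; q = (5·(-16083) − 133·(-137))/60766 = -31097/30383.
At h = 4: P̂ = (-5314/30383)·(1) + (-31097/30383)·(64) = -1995522/30383.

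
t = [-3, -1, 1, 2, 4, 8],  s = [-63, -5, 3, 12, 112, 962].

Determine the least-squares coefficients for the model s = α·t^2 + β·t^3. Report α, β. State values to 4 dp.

The normal equations are: 4451·α + 33581·β = 62839;  33581·α + 267035·β = 501517.
det = 4451·267035 − 33581² = 60889224.
α = (62839·267035 − 33581·501517)/60889224 = -5102501/5074102; β = (4451·501517 − 33581·62839)/60889224 = 10171309/5074102.

α = -1.0056, β = 2.0046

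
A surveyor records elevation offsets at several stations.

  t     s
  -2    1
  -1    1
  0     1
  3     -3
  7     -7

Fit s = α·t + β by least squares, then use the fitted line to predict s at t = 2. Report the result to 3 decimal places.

Compute the Gram sums: Σt·t = 63, Σt = 7, Σ1 = 5.
And Σt·s = -61, Σs = -7.
det = 63·5 − 7² = 266.
α = ((-61)·5 − 7·(-7))/266 = -128/133; β = (63·(-7) − 7·(-61))/266 = -1/19.
At t = 2: ŝ = (-128/133)·(2) + (-1/19)·(1) = -263/133.

ŝ = -1.977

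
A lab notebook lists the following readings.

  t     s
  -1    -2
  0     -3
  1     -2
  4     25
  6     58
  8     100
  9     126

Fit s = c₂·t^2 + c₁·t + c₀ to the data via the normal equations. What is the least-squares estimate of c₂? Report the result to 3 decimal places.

c₂ = 1.470

With design matrix X, XᵀX = [[12211, 1521, 199]; [1521, 199, 27]; [199, 27, 7]] and Xᵀs = [19090, 2382, 302]ᵀ.
Inverting the 3×3 Gram matrix, [c₂, c₁, c₀]ᵀ = [138956/94521, 36378/31507, -293360/94521]ᵀ.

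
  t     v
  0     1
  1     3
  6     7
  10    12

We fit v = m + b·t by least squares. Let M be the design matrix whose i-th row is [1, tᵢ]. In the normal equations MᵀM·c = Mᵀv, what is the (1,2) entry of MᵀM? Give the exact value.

17

Row 1 ↔ basis 1, column 2 ↔ basis t, so (MᵀM)_{1,2} = Σᵢ t = (1)·(0) + (1)·(1) + (1)·(6) + (1)·(10) = 17.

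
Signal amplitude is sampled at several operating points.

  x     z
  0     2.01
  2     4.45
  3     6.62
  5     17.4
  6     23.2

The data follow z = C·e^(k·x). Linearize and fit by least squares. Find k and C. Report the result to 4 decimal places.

Linearized form: ln z = k·x + ln C. From the 5 transformed points,
Over the data: Σx = 16.0000, Σ(x)² = 74.0000, Σln z = 10.0818, Σx·ln z = 41.8034.
Normal system: [[74.0000, 16.0000]; [16.0000, 5]]·[k, ln C]ᵀ = [41.8034, 10.0818]ᵀ.
Solving (det = 114.0000): k = 0.41850, ln C = 0.67716, so C = exp(0.67716) = 1.96828.

k = 0.4185, C = 1.9683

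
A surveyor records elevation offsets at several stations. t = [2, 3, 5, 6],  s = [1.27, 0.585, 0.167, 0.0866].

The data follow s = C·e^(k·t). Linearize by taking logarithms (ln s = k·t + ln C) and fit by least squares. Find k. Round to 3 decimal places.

k = -0.662

With ln sᵢ as the transformed response and tᵢ as the regressor:
XᵀX = [[74.0000, 16.0000]; [16.0000, 4]], rhs = [-24.7579, -4.5333]ᵀ  (here Σt = 16.0000, Σ(t)² = 74.0000, Σln s = -4.5333, Σt·ln s = -24.7579).
Slope k = (n·Σt·ln s − Σt·Σln s)/(n·Σ(t)² − (Σt)²) = (4·-24.7579 − 16.0000·-4.5333)/40.0000 = -0.66246; ln C = (Σln s − k·Σt)/n = 1.51649.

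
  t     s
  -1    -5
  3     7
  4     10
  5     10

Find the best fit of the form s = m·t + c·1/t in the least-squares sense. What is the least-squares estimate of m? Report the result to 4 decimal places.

m = 2.0361

Compute the Gram sums: Σt·t = 51, Σt·1/t = 4, Σ1/t·1/t = 4369/3600.
Moment sums: Σt·s = 116, Σ1/t·s = 71/6.
AᵀA·[m, c]ᵀ = Aᵀs becomes [[51, 4]; [4, 4369/3600]]·[m, c]ᵀ = [116, 71/6]ᵀ.
det = 51·(4369/3600) − 4² = 55073/1200.
m = (116·(4369/3600) − 4·(71/6))/(55073/1200) = 336404/165219; c = (51·(71/6) − 4·116)/(55073/1200) = 167400/55073.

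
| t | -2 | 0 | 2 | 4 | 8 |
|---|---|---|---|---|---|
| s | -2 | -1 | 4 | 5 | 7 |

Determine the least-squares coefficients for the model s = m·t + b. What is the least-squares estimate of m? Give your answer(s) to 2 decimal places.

m = 0.96

With design matrix A, AᵀA = [[88, 12]; [12, 5]] and Aᵀs = [88, 13]ᵀ.
Determinant 88·5 − 12² = 296.
m = (88·5 − 12·13)/296 = 71/74; b = (88·13 − 12·88)/296 = 11/37.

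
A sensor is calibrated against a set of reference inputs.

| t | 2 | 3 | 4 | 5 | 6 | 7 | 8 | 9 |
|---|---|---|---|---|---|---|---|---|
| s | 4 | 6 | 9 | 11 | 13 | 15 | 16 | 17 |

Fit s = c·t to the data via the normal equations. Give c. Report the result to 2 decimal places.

Entries of AᵀA: Σt·t = 284.
For Aᵀs: Σt·s = 581.
Normal equations: [[284]]·[c]ᵀ = [581]ᵀ.
Hence c = 581 / 284 ≈ 2.04577.

c = 2.05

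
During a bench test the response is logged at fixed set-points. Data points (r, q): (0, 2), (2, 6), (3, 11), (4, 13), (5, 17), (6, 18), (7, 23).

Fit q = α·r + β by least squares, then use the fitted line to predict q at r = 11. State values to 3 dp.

The normal equations are: 139·α + 27·β = 451;  27·α + 7·β = 90.
Eliminating β: 7·(row 1) − 27·(row 2) gives 244·α = 7·451 − 27·90 = 727, so α = 727/244.
Then β = (90 − 27·(727/244))/7 = 333/244.
At r = 11: q̂ = (727/244)·(11) + (333/244)·(1) = 4165/122.

q̂ = 34.139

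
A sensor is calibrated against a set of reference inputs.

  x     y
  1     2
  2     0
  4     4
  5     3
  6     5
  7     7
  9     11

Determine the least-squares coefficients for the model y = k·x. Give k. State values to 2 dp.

k = 1.00

Sums needed: Σx·x = 212.
For Mᵀy: Σx·y = 211.
MᵀM·[k]ᵀ = Mᵀy becomes [[212]]·[k]ᵀ = [211]ᵀ.
k = 211/212 = 0.995283.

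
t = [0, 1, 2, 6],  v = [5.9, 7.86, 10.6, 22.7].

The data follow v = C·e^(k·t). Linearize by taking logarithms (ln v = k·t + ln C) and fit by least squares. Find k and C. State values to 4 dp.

With ln vᵢ as the transformed response and tᵢ as the regressor:
Sums: Σt = 9.0000, Σ(t)² = 41.0000, Σln v = 9.3200, Σt·ln v = 25.5177.
Normal system: [[41.0000, 9.0000]; [9.0000, 4]]·[k, ln C]ᵀ = [25.5177, 9.3200]ᵀ.
Δ = 41.0000·4 − (9.0000)² = 83.0000; k = (25.5177·4 − 9.0000·9.3200)/83.0000 = 0.21917, ln C = (41.0000·9.3200 − 9.0000·25.5177)/83.0000 = 1.83686, so C = exp(1.83686) = 6.27678.

k = 0.2192, C = 6.2768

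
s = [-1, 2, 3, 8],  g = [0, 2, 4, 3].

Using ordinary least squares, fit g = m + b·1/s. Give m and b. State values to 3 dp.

m = 2.271, b = 2.036

Entries of XᵀX: Σ1 = 4, Σ1/s = -1/24, Σ1/s·1/s = 793/576.
For Xᵀg: Σg = 9, Σ1/s·g = 65/24.
Δ = 4·(793/576) − (-1/24)² = 1057/192.
m = (9·(793/576) − (-1/24)·(65/24))/(1057/192) = 7202/3171; b = (4·(65/24) − (-1/24)·9)/(1057/192) = 2152/1057.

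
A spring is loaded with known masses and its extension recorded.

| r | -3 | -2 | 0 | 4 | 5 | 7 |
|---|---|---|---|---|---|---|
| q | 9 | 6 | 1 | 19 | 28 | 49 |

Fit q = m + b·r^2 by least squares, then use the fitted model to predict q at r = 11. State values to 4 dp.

q̂ = 120.9852

Sums needed: Σ1 = 6, Σr^2 = 103, Σr^2·r^2 = 3379.
For Xᵀq: Σq = 112, Σr^2·q = 3510.
Eliminating b: 3379·(row 1) − 103·(row 2) gives 9665·m = 3379·112 − 103·3510 = 16918, so m = 16918/9665.
Then b = (3510 − 103·(16918/9665))/3379 = 9524/9665.
At r = 11: q̂ = (16918/9665)·(1) + (9524/9665)·(121) = 1169322/9665.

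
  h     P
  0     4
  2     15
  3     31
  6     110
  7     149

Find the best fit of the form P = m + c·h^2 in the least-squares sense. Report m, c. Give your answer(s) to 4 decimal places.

m = 3.7952, c = 2.9594

Setting ∂/∂m … = 0 gives: 5·m + 98·c = 309;  98·m + 3794·c = 11600.
Eliminating c: 3794·(row 1) − 98·(row 2) gives 9366·m = 3794·309 − 98·11600 = 35546, so m = 2539/669.
Then c = (11600 − 98·(2539/669))/3794 = 13859/4683.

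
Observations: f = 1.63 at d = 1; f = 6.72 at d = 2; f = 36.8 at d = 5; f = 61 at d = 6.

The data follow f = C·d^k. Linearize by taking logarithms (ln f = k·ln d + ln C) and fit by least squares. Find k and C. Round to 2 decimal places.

k = 1.98, C = 1.65

Taking logs, ln f = k·ln d + ln C, so regress ln f on ln d.
Over the data: Σln d = 4.0943, Σ(ln d)² = 6.2811, Σln f = 10.1100, Σln d·ln f = 14.4890.
Normal system: [[6.2811, 4.0943]; [4.0943, 4]]·[k, ln C]ᵀ = [14.4890, 10.1100]ᵀ.
Solving (det = 8.3609): k = 1.98090, ln C = 0.49989, so C = exp(0.49989) = 1.64854.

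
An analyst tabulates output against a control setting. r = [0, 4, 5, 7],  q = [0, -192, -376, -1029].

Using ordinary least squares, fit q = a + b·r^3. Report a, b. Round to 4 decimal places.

Sums needed: Σ1 = 4, Σr^3 = 532, Σr^3·r^3 = 137370.
And Σq = -1597, Σr^3·q = -412235.
det = 4·137370 − 532² = 266456.
a = ((-1597)·137370 − 532·(-412235))/266456 = -1865/7012; b = (4·(-412235) − 532·(-1597))/266456 = -99917/33307.

a = -0.2660, b = -2.9999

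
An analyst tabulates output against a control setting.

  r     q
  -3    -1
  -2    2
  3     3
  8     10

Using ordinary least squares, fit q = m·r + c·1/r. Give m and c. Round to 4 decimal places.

m = 1.4100, c = -8.3157

MᵀM·[m, c]ᵀ = Mᵀq reads: 86·m + 4·c = 88;  4·m + (281/576)·c = 19/12.
Δ = 86·(281/576) − 4² = 7475/288.
m = (88·(281/576) − 4·(19/12))/(7475/288) = 2108/1495; c = (86·(19/12) − 4·88)/(7475/288) = -12432/1495.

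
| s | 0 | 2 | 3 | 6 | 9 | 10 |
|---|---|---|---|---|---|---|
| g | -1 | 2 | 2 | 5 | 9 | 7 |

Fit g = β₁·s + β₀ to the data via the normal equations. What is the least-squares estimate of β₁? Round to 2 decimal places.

Sums needed: Σs·s = 230, Σs = 30, Σ1 = 6.
Moment sums: Σs·g = 191, Σg = 24.
Eliminating β₀: 6·(row 1) − 30·(row 2) gives 480·β₁ = 6·191 − 30·24 = 426, so β₁ = 71/80.
Then β₀ = (24 − 30·(71/80))/6 = -7/16.

β₁ = 0.89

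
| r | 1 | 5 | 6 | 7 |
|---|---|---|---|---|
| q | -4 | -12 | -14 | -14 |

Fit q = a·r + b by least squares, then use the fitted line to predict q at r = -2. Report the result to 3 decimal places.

The normal equations are: 111·a + 19·b = -246;  19·a + 4·b = -44.
Δ = 111·4 − 19² = 83.
a = ((-246)·4 − 19·(-44))/83 = -148/83; b = (111·(-44) − 19·(-246))/83 = -210/83.
At r = -2: q̂ = (-148/83)·(-2) + (-210/83)·(1) = 86/83.

q̂ = 1.036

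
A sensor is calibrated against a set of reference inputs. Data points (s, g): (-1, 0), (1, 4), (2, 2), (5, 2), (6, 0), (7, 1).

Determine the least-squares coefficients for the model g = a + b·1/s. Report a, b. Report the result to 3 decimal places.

a = 1.187, b = 1.858

Compute the Gram sums: Σ1 = 6, Σ1/s = 106/105, Σ1/s·1/s = 51557/22050.
Moment sums: Σg = 9, Σ1/s·g = 194/35.
MᵀM·[a, b]ᵀ = Mᵀg becomes [[6, 106/105]; [106/105, 51557/22050]]·[a, b]ᵀ = [9, 194/35]ᵀ.
Eliminating b: (51557/22050)·(row 1) − (106/105)·(row 2) gives (28687/2205)·a = (51557/22050)·9 − (106/105)·(194/35) = 113543/7350, so a = 340629/286870.
Then b = ((194/35) − (106/105)·(340629/286870))/(51557/22050) = 53298/28687.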